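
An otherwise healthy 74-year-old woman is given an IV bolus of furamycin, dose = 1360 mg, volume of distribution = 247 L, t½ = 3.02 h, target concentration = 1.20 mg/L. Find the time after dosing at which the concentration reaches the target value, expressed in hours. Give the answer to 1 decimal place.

C₀ = Dose / Vd = 1360 / 247 = 5.506 mg/L
k = ln2 / t½ = 0.693147 / 3.02 = 0.2295 h⁻¹
t = ln(C₀ / C) / k = ln(5.506 / 1.20) / 0.2295
  = ln(4.588) / 0.2295 = 1.523 / 0.2295 = 6.636 h

6.6 h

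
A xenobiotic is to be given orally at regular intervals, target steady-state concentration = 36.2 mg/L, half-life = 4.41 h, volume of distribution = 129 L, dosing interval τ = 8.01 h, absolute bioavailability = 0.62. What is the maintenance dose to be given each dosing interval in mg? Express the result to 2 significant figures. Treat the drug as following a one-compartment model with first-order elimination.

9500 mg

k = ln2 / t½ = 0.693147 / 4.41 = 0.1572 h⁻¹
CL = k × Vd = 0.1572 × 129 = 20.28 L/h
At steady state, F × (Dose/τ) = Css × CL.
Dose = Css × CL × τ / F = 36.2 × 20.28 × 8.01 / 0.62 = 9485 mg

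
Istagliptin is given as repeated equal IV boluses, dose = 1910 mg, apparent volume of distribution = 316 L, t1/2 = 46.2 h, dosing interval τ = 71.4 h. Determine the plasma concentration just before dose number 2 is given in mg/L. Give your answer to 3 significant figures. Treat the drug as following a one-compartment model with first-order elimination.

C₀ per dose = Dose / Vd = 1910 / 316 = 6.044 mg/L
k = ln2 / t½ = 0.693147 / 46.2 = 0.01500 h⁻¹
Fraction remaining after one interval: r = e^(−kτ) = e^(−0.01500 × 71.4) = 0.3427
Before dose 2, 1 dose has been given (aged 1τ).
C_trough = C₀ × r = 6.044 × 0.3427 = 2.071 mg/L

2.07 mg/L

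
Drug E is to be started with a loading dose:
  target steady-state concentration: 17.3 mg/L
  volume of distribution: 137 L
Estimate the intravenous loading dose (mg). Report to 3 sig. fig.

LD = Css × Vd = 17.3 × 137 = 2370 mg

2370 mg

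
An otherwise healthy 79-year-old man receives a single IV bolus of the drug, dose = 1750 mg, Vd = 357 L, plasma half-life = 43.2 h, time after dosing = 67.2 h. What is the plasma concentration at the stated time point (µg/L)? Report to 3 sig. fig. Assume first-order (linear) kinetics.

C₀ = Dose / Vd = 1750 / 357 = 4.902 mg/L
k = ln2 / t½ = 0.693147 / 43.2 = 0.01605 h⁻¹
C = C₀ · e^(−k·t) = 4.902 × e^(−0.01605 × 67.2)
  = 4.902 × 0.3401 = 1.667 mg/L
Convert: 1.667 mg/L × 1000 = 1667 µg/L

1670 µg/L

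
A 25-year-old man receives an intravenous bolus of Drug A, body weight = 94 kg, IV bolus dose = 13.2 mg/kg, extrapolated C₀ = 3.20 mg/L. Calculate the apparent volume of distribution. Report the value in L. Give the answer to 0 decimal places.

Dose = 13.2 × 94 = 1241 mg
Vd = Dose / C₀ = 1241 / 3.20 = 387.8 L

388 L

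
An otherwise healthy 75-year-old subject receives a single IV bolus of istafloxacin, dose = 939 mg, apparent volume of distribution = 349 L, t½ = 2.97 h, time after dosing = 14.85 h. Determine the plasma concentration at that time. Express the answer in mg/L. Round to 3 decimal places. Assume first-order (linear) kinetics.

C₀ = Dose / Vd = 939.0 / 349 = 2.691 mg/L
k = ln2 / t½ = 0.693147 / 2.97 = 0.2334 h⁻¹
t / t½ = 14.85 / 2.97 = 5 half-lives
C = C₀ × (1/2)^5 = 2.691 × 0.03125 = 0.08409 mg/L

0.084 mg/L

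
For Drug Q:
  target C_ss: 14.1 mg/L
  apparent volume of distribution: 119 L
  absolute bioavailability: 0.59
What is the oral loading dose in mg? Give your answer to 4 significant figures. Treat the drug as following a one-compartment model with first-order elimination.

2844 mg

LD = Css × Vd / F = 14.1 × 119 / 0.59 = 2844 mg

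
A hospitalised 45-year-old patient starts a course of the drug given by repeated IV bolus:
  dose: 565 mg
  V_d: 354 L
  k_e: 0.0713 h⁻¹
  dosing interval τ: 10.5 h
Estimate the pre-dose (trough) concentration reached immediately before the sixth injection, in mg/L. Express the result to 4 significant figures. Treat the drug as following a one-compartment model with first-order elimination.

1.399 mg/L

C₀ per dose = Dose / Vd = 565 / 354 = 1.596 mg/L
Fraction remaining after one interval: r = e^(−kτ) = e^(−0.07130 × 10.5) = 0.4730
Before dose 6, 5 doses have been given (aged 1τ, 2τ, 3τ, 4τ, 5τ).
C_trough = C₀ × (r + r² + … + r^5) = C₀ × r(1−r^5)/(1−r)
        = 1.596 × 0.4730 × (1 − 0.02368) / (1 − 0.4730) = 1.399 mg/L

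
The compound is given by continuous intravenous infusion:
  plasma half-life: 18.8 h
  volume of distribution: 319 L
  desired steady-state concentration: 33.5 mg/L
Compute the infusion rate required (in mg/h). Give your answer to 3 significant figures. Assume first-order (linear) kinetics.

k = ln2 / t½ = 0.693147 / 18.8 = 0.03687 h⁻¹
CL = k × Vd = 0.03687 × 319 = 11.76 L/h
At steady state, infusion rate R₀ = Css × CL = 33.5 × 11.76 = 394.0 mg/h

394 mg/h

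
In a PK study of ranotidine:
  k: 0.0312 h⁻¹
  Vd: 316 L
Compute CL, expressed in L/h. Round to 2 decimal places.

CL = k × Vd = 0.0312 × 316 = 9.859 L/h

9.86 L/h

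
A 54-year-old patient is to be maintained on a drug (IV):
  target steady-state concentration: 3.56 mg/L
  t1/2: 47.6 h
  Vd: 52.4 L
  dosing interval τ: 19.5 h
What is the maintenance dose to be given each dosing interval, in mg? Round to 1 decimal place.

k = ln2 / t½ = 0.693147 / 47.6 = 0.01456 h⁻¹
CL = k × Vd = 0.01456 × 52.4 = 0.7629 L/h
At steady state, Dose/τ = Css × CL.
Dose = Css × CL × τ = 3.56 × 0.7629 × 19.5 = 52.96 mg

53.0 mg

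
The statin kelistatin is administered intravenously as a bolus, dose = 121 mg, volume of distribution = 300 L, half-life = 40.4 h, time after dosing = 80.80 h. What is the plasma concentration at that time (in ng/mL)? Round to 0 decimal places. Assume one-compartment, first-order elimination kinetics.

C₀ = Dose / Vd = 121.0 / 300 = 0.4033 mg/L
k = ln2 / t½ = 0.693147 / 40.4 = 0.01716 h⁻¹
t / t½ = 80.80 / 40.4 = 2 half-lives
C = C₀ × (1/2)^2 = 0.4033 × 0.2500 = 0.1008 mg/L
Convert: 0.1008 mg/L × 1000 = 100.8 ng/mL

101 ng/mL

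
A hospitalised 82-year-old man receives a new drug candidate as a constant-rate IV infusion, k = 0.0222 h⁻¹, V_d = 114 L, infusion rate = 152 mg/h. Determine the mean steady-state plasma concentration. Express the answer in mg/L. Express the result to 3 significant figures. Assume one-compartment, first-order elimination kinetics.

60.1 mg/L

CL = k × Vd = 0.02220 × 114 = 2.531 L/h
At steady state Css = R₀ / CL = 152 / 2.531 = 60.06 mg/L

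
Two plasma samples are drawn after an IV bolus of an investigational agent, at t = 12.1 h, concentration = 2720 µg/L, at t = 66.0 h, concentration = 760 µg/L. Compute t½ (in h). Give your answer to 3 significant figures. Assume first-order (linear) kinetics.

29.3 h

k = ln(C₁/C₂) / (t₂ − t₁) = ln(2720/760) / (66.0 − 12.1)
  = 1.275 / 53.90 = 0.02365 h⁻¹
t½ = ln2 / k = 0.693147 / 0.02365 = 29.31 h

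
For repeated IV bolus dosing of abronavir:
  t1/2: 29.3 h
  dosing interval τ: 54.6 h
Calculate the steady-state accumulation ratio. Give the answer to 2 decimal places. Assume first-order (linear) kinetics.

1.38

k = ln2 / t½ = 0.693147 / 29.3 = 0.02366 h⁻¹
e^(−kτ) = e^(−0.02366 × 54.6) = 0.2748
Accumulation ratio R = 1 / (1 − e^(−kτ)) = 1 / (1 − 0.2748) = 1.379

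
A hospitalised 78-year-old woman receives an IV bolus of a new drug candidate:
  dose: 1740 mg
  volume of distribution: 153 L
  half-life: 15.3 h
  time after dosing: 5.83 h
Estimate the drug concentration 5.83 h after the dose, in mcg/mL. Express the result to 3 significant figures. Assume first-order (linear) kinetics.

8.73 mcg/mL

C₀ = Dose / Vd = 1740 / 153 = 11.37 mg/L
k = ln2 / t½ = 0.693147 / 15.3 = 0.04530 h⁻¹
C = C₀ · e^(−k·t) = 11.37 × e^(−0.04530 × 5.83)
  = 11.37 × 0.7679 = 8.731 mg/L
(8.731 mg/L = 8.731 mcg/mL)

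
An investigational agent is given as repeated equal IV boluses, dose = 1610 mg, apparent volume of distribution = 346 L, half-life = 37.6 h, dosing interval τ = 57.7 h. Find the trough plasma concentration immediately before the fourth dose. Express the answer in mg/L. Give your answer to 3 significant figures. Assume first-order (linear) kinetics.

2.35 mg/L

C₀ per dose = Dose / Vd = 1610 / 346 = 4.653 mg/L
k = ln2 / t½ = 0.693147 / 37.6 = 0.01843 h⁻¹
Fraction remaining after one interval: r = e^(−kτ) = e^(−0.01843 × 57.7) = 0.3453
Before dose 4, 3 doses have been given (aged 1τ, 2τ, 3τ).
C_trough = C₀ × (r + r² + … + r^3) = C₀ × r(1−r^3)/(1−r)
        = 4.653 × 0.3453 × (1 − 0.04117) / (1 − 0.3453) = 2.353 mg/L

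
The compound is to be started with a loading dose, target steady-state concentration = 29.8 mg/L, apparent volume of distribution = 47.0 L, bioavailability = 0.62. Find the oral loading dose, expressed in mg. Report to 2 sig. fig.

2300 mg

LD = Css × Vd / F = 29.8 × 47.0 / 0.62 = 2259 mg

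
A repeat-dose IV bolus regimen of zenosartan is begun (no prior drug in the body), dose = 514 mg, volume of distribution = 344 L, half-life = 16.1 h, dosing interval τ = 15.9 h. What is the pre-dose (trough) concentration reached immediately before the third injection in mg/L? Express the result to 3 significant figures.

C₀ per dose = Dose / Vd = 514 / 344 = 1.494 mg/L
k = ln2 / t½ = 0.693147 / 16.1 = 0.04305 h⁻¹
Fraction remaining after one interval: r = e^(−kτ) = e^(−0.04305 × 15.9) = 0.5043
Before dose 3, 2 doses have been given (aged 1τ, 2τ).
C_trough = C₀ × (r + r²) = 1.494 × (0.5043 + 0.2543) = 1.133 mg/L

1.13 mg/L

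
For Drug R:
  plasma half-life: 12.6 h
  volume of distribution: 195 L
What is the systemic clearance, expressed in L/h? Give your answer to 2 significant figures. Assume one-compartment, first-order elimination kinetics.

11 L/h

k = ln2 / t½ = 0.693147 / 12.6 = 0.05501 h⁻¹
CL = k × Vd = 0.05501 × 195 = 10.73 L/h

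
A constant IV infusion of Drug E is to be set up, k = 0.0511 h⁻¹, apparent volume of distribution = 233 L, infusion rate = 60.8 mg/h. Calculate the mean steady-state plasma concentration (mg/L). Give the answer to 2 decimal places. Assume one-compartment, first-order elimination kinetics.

5.11 mg/L

CL = k × Vd = 0.05110 × 233 = 11.91 L/h
At steady state Css = R₀ / CL = 60.8 / 11.91 = 5.105 mg/L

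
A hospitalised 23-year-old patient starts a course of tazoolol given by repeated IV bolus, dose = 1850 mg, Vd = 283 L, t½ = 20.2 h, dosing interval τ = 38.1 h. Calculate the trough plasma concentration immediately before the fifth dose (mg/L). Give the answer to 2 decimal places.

C₀ per dose = Dose / Vd = 1850 / 283 = 6.537 mg/L
k = ln2 / t½ = 0.693147 / 20.2 = 0.03431 h⁻¹
Fraction remaining after one interval: r = e^(−kτ) = e^(−0.03431 × 38.1) = 0.2706
Before dose 5, 4 doses have been given (aged 1τ, 2τ, 3τ, 4τ).
C_trough = C₀ × (r + r² + … + r^4) = C₀ × r(1−r^4)/(1−r)
        = 6.537 × 0.2706 × (1 − 0.005362) / (1 − 0.2706) = 2.412 mg/L

2.41 mg/L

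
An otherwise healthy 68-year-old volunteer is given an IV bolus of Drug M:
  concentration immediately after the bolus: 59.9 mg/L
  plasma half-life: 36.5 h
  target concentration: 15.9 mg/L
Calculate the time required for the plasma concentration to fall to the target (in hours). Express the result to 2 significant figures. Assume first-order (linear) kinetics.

70 h

k = ln2 / t½ = 0.693147 / 36.5 = 0.01899 h⁻¹
t = ln(C₀ / C) / k = ln(59.90 / 15.9) / 0.01899
  = ln(3.767) / 0.01899 = 1.326 / 0.01899 = 69.83 h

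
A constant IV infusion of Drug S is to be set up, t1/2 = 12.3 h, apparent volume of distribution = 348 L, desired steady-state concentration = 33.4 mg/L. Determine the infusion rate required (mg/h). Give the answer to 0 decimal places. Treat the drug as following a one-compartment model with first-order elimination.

k = ln2 / t½ = 0.693147 / 12.3 = 0.05635 h⁻¹
CL = k × Vd = 0.05635 × 348 = 19.61 L/h
At steady state, infusion rate R₀ = Css × CL = 33.4 × 19.61 = 655.0 mg/h

655 mg/h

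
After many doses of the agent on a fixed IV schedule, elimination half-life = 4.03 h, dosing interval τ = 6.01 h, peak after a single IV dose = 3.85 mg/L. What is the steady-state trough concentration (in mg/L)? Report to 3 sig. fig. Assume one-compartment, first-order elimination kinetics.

2.13 mg/L

k = ln2 / t½ = 0.693147 / 4.03 = 0.1720 h⁻¹
e^(−kτ) = e^(−0.1720 × 6.01) = 0.3557
Accumulation ratio R = 1 / (1 − e^(−kτ)) = 1 / (1 − 0.3557) = 1.552
Steady-state trough = C₀ × R × e^(−kτ) = 3.85 × 1.552 × 0.3557 = 2.125 mg/L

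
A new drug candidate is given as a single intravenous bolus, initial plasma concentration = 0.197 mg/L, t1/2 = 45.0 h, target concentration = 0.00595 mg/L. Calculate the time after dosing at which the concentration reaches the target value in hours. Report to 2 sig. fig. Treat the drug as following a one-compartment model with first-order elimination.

230 h

k = ln2 / t½ = 0.693147 / 45.0 = 0.01540 h⁻¹
t = ln(C₀ / C) / k = ln(0.1970 / 0.00595) / 0.01540
  = ln(33.11) / 0.01540 = 3.500 / 0.01540 = 227.3 h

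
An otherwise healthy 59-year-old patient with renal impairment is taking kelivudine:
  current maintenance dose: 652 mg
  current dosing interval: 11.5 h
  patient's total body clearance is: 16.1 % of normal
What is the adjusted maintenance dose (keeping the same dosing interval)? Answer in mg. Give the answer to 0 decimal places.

To keep the same average steady-state level, dosing rate must scale with clearance.
CL ratio = 16.1 / 100 = 0.1610
New dose (same interval) = 652 × 0.1610 = 105.0 mg

105 mg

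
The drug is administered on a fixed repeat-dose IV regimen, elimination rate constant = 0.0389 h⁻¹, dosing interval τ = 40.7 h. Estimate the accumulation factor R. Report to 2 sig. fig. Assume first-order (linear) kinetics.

1.3

e^(−kτ) = e^(−0.03890 × 40.7) = 0.2053
Accumulation ratio R = 1 / (1 − e^(−kτ)) = 1 / (1 − 0.2053) = 1.258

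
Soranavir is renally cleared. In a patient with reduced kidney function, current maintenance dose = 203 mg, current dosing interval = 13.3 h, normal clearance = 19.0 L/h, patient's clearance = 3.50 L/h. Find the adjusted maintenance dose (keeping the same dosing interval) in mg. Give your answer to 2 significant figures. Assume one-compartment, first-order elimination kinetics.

To keep the same average steady-state level, dosing rate must scale with clearance.
CL ratio = 3.50 / 19.0 = 0.1842
New dose (same interval) = 203 × 0.1842 = 37.39 mg

37 mg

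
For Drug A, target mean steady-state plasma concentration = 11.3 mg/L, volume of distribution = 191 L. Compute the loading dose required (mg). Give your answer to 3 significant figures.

2160 mg

LD = Css × Vd = 11.3 × 191 = 2158 mg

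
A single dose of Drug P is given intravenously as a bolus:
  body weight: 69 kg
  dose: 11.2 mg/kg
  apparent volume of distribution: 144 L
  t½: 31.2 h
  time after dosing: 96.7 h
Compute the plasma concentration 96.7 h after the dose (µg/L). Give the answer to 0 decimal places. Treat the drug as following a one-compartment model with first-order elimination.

Total dose = 11.2 × 69 = 772.8 mg
C₀ = Dose / Vd = 772.8 / 144 = 5.367 mg/L
k = ln2 / t½ = 0.693147 / 31.2 = 0.02222 h⁻¹
C = C₀ · e^(−k·t) = 5.367 × e^(−0.02222 × 96.7)
  = 5.367 × 0.1166 = 0.6258 mg/L
Convert: 0.6258 mg/L × 1000 = 625.8 µg/L

626 µg/L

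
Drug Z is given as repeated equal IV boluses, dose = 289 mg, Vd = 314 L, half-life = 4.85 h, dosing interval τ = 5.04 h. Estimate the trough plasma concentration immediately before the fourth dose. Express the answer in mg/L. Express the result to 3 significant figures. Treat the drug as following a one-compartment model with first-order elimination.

C₀ per dose = Dose / Vd = 289 / 314 = 0.9204 mg/L
k = ln2 / t½ = 0.693147 / 4.85 = 0.1429 h⁻¹
Fraction remaining after one interval: r = e^(−kτ) = e^(−0.1429 × 5.04) = 0.4866
Before dose 4, 3 doses have been given (aged 1τ, 2τ, 3τ).
C_trough = C₀ × (r + r² + … + r^3) = C₀ × r(1−r^3)/(1−r)
        = 0.9204 × 0.4866 × (1 − 0.1152) / (1 − 0.4866) = 0.7719 mg/L

0.772 mg/L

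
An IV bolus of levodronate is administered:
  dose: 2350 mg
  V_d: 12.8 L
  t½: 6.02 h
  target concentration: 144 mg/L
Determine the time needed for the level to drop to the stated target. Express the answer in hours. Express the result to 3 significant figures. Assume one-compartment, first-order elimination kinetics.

2.11 h

C₀ = Dose / Vd = 2350 / 12.8 = 183.6 mg/L
k = ln2 / t½ = 0.693147 / 6.02 = 0.1151 h⁻¹
t = ln(C₀ / C) / k = ln(183.6 / 144) / 0.1151
  = ln(1.275) / 0.1151 = 0.2429 / 0.1151 = 2.110 h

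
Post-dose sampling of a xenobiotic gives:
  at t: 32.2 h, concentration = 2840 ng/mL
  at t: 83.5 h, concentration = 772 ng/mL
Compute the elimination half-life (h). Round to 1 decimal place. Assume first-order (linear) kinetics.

k = ln(C₁/C₂) / (t₂ − t₁) = ln(2840/772) / (83.5 − 32.2)
  = 1.303 / 51.30 = 0.02540 h⁻¹
t½ = ln2 / k = 0.693147 / 0.02540 = 27.29 h

27.3 h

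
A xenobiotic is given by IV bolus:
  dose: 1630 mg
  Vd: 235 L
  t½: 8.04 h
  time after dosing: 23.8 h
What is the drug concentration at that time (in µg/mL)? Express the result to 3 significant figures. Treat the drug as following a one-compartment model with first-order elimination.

0.891 µg/mL

C₀ = Dose / Vd = 1630 / 235 = 6.936 mg/L
k = ln2 / t½ = 0.693147 / 8.04 = 0.08621 h⁻¹
C = C₀ · e^(−k·t) = 6.936 × e^(−0.08621 × 23.8)
  = 6.936 × 0.1285 = 0.8913 mg/L
(0.8913 mg/L = 0.8913 µg/mL)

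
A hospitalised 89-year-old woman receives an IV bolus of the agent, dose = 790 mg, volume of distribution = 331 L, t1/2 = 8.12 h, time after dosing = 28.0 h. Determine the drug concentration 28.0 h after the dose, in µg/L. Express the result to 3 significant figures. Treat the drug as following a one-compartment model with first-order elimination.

219 µg/L

C₀ = Dose / Vd = 790.0 / 331 = 2.387 mg/L
k = ln2 / t½ = 0.693147 / 8.12 = 0.08536 h⁻¹
C = C₀ · e^(−k·t) = 2.387 × e^(−0.08536 × 28.0)
  = 2.387 × 0.09162 = 0.2187 mg/L
Convert: 0.2187 mg/L × 1000 = 218.7 µg/L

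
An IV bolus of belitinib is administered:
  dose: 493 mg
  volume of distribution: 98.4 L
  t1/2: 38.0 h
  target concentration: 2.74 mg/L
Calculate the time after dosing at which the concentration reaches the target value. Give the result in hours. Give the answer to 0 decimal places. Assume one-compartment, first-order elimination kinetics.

33 h

C₀ = Dose / Vd = 493.0 / 98.4 = 5.010 mg/L
k = ln2 / t½ = 0.693147 / 38.0 = 0.01824 h⁻¹
t = ln(C₀ / C) / k = ln(5.010 / 2.74) / 0.01824
  = ln(1.828) / 0.01824 = 0.6032 / 0.01824 = 33.07 h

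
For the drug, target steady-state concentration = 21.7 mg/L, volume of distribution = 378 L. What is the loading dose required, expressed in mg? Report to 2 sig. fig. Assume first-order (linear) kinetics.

8200 mg

LD = Css × Vd = 21.7 × 378 = 8203 mg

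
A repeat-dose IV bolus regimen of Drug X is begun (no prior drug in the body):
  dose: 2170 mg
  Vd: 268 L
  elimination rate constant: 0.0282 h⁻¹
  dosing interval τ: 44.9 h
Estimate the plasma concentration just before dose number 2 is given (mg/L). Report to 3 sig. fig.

2.28 mg/L

C₀ per dose = Dose / Vd = 2170 / 268 = 8.097 mg/L
Fraction remaining after one interval: r = e^(−kτ) = e^(−0.02820 × 44.9) = 0.2819
Before dose 2, 1 dose has been given (aged 1τ).
C_trough = C₀ × r = 8.097 × 0.2819 = 2.283 mg/L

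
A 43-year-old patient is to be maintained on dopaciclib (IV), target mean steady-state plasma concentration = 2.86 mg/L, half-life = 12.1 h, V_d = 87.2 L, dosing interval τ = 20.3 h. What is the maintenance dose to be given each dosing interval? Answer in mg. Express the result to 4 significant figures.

290.0 mg

k = ln2 / t½ = 0.693147 / 12.1 = 0.05728 h⁻¹
CL = k × Vd = 0.05728 × 87.2 = 4.995 L/h
At steady state, Dose/τ = Css × CL.
Dose = Css × CL × τ = 2.86 × 4.995 × 20.3 = 290.0 mg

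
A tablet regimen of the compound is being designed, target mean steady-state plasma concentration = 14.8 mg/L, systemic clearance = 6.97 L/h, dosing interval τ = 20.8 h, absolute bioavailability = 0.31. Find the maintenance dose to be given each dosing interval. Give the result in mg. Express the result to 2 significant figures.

At steady state, F × (Dose/τ) = Css × CL.
Dose = Css × CL × τ / F = 14.8 × 6.970 × 20.8 / 0.31 = 6921 mg

6900 mg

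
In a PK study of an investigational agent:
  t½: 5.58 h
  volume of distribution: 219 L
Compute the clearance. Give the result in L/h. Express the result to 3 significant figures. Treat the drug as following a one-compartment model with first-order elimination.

27.2 L/h

k = ln2 / t½ = 0.693147 / 5.58 = 0.1242 h⁻¹
CL = k × Vd = 0.1242 × 219 = 27.20 L/h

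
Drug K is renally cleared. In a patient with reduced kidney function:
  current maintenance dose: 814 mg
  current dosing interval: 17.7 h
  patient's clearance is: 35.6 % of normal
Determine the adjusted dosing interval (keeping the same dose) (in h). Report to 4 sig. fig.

To keep the same average steady-state level, dosing rate must scale with clearance.
CL ratio = 35.6 / 100 = 0.3560
New interval (same dose) = 17.7 / 0.3560 = 49.72 h

49.72 h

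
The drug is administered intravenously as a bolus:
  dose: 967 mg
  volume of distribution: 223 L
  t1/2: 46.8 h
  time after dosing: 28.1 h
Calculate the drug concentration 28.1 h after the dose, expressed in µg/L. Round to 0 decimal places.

C₀ = Dose / Vd = 967.0 / 223 = 4.336 mg/L
k = ln2 / t½ = 0.693147 / 46.8 = 0.01481 h⁻¹
C = C₀ · e^(−k·t) = 4.336 × e^(−0.01481 × 28.1)
  = 4.336 × 0.6596 = 2.860 mg/L
Convert: 2.860 mg/L × 1000 = 2860 µg/L

2860 µg/L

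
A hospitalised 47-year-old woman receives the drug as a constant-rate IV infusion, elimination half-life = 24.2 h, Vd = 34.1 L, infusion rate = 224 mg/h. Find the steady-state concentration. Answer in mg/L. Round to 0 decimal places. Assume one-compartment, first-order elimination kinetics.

k = ln2 / t½ = 0.693147 / 24.2 = 0.02864 h⁻¹
CL = k × Vd = 0.02864 × 34.1 = 0.9766 L/h
At steady state Css = R₀ / CL = 224 / 0.9766 = 229.4 mg/L

229 mg/L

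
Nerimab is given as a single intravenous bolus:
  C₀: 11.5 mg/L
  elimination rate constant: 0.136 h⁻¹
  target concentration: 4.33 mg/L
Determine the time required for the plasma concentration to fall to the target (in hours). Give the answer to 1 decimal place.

t = ln(C₀ / C) / k = ln(11.50 / 4.33) / 0.1360
  = ln(2.656) / 0.1360 = 0.9768 / 0.1360 = 7.182 h

7.2 h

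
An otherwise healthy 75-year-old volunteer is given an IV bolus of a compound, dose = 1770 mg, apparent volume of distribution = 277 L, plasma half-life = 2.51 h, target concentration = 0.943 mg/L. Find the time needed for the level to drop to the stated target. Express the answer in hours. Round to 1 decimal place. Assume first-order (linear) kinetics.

6.9 h

C₀ = Dose / Vd = 1770 / 277 = 6.390 mg/L
k = ln2 / t½ = 0.693147 / 2.51 = 0.2762 h⁻¹
t = ln(C₀ / C) / k = ln(6.390 / 0.943) / 0.2762
  = ln(6.776) / 0.2762 = 1.913 / 0.2762 = 6.926 h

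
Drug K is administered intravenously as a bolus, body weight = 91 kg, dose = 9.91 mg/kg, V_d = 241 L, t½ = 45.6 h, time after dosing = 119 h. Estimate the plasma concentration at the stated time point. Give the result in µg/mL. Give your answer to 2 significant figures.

Total dose = 9.91 × 91 = 901.8 mg
C₀ = Dose / Vd = 901.8 / 241 = 3.742 mg/L
k = ln2 / t½ = 0.693147 / 45.6 = 0.01520 h⁻¹
C = C₀ · e^(−k·t) = 3.742 × e^(−0.01520 × 119)
  = 3.742 × 0.1639 = 0.6133 mg/L
(0.6133 mg/L = 0.6133 µg/mL)

0.61 µg/mL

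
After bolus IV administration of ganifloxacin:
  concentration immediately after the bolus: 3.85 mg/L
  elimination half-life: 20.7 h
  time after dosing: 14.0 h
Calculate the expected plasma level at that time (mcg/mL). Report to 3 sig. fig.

k = ln2 / t½ = 0.693147 / 20.7 = 0.03349 h⁻¹
C = C₀ · e^(−k·t) = 3.850 × e^(−0.03349 × 14.0)
  = 3.850 × 0.6257 = 2.409 mg/L
(2.409 mg/L = 2.409 mcg/mL)

2.41 mcg/mL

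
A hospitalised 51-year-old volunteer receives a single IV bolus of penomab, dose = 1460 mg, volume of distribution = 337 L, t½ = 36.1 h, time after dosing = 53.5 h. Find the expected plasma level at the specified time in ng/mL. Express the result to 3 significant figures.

1550 ng/mL

C₀ = Dose / Vd = 1460 / 337 = 4.332 mg/L
k = ln2 / t½ = 0.693147 / 36.1 = 0.01920 h⁻¹
C = C₀ · e^(−k·t) = 4.332 × e^(−0.01920 × 53.5)
  = 4.332 × 0.3580 = 1.551 mg/L
Convert: 1.551 mg/L × 1000 = 1551 ng/mL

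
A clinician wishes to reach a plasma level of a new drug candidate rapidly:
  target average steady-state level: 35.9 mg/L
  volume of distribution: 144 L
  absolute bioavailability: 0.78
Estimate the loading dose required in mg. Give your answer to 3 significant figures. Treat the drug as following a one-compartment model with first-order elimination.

LD = Css × Vd / F = 35.9 × 144 / 0.78 = 6628 mg

6630 mg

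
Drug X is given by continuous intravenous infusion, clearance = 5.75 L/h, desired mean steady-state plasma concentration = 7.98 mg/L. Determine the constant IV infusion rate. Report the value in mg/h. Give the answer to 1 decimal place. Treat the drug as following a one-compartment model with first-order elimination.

At steady state, infusion rate R₀ = Css × CL = 7.98 × 5.750 = 45.89 mg/h

45.9 mg/h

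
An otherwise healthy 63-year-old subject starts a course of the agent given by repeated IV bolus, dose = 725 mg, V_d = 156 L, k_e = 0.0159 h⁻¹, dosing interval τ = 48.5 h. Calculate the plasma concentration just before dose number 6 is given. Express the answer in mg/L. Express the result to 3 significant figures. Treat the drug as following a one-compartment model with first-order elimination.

3.91 mg/L

C₀ per dose = Dose / Vd = 725 / 156 = 4.647 mg/L
Fraction remaining after one interval: r = e^(−kτ) = e^(−0.01590 × 48.5) = 0.4625
Before dose 6, 5 doses have been given (aged 1τ, 2τ, 3τ, 4τ, 5τ).
C_trough = C₀ × (r + r² + … + r^5) = C₀ × r(1−r^5)/(1−r)
        = 4.647 × 0.4625 × (1 − 0.02116) / (1 − 0.4625) = 3.914 mg/L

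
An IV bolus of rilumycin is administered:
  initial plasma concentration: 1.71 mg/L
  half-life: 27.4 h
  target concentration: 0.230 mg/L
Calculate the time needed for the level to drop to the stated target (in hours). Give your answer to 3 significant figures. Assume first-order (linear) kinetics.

k = ln2 / t½ = 0.693147 / 27.4 = 0.02530 h⁻¹
t = ln(C₀ / C) / k = ln(1.710 / 0.230) / 0.02530
  = ln(7.435) / 0.02530 = 2.006 / 0.02530 = 79.29 h

79.3 h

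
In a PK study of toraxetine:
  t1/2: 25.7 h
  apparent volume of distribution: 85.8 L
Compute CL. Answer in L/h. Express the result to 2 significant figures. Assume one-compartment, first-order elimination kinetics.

k = ln2 / t½ = 0.693147 / 25.7 = 0.02697 h⁻¹
CL = k × Vd = 0.02697 × 85.8 = 2.314 L/h

2.3 L/h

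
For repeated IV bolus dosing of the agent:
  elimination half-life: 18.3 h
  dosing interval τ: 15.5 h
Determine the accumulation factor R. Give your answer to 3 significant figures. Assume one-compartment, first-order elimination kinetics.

k = ln2 / t½ = 0.693147 / 18.3 = 0.03788 h⁻¹
e^(−kτ) = e^(−0.03788 × 15.5) = 0.5559
Accumulation ratio R = 1 / (1 − e^(−kτ)) = 1 / (1 − 0.5559) = 2.252

2.25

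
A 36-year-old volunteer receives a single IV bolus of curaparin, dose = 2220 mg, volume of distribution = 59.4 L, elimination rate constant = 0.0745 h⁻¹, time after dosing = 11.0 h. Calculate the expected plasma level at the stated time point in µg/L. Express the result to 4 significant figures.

C₀ = Dose / Vd = 2220 / 59.4 = 37.37 mg/L
C = C₀ · e^(−k·t) = 37.37 × e^(−0.07450 × 11.0)
  = 37.37 × 0.4407 = 16.47 mg/L
Convert: 16.47 mg/L × 1000 = 16470 µg/L

16470 µg/L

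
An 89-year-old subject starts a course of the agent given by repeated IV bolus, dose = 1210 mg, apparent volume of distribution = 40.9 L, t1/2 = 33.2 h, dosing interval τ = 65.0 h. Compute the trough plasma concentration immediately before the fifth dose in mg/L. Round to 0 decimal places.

10 mg/L

C₀ per dose = Dose / Vd = 1210 / 40.9 = 29.58 mg/L
k = ln2 / t½ = 0.693147 / 33.2 = 0.02088 h⁻¹
Fraction remaining after one interval: r = e^(−kτ) = e^(−0.02088 × 65.0) = 0.2574
Before dose 5, 4 doses have been given (aged 1τ, 2τ, 3τ, 4τ).
C_trough = C₀ × (r + r² + … + r^4) = C₀ × r(1−r^4)/(1−r)
        = 29.58 × 0.2574 × (1 − 0.004390) / (1 − 0.2574) = 10.21 mg/L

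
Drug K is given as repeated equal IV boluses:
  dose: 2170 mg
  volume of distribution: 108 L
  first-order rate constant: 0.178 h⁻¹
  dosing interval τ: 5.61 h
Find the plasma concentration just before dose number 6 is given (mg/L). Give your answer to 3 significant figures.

C₀ per dose = Dose / Vd = 2170 / 108 = 20.09 mg/L
Fraction remaining after one interval: r = e^(−kτ) = e^(−0.1780 × 5.61) = 0.3684
Before dose 6, 5 doses have been given (aged 1τ, 2τ, 3τ, 4τ, 5τ).
C_trough = C₀ × (r + r² + … + r^5) = C₀ × r(1−r^5)/(1−r)
        = 20.09 × 0.3684 × (1 − 0.006786) / (1 − 0.3684) = 11.64 mg/L

11.6 mg/L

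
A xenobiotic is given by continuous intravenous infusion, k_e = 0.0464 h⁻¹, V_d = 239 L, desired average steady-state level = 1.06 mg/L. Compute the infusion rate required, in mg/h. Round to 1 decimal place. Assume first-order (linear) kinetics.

CL = k × Vd = 0.04640 × 239 = 11.09 L/h
At steady state, infusion rate R₀ = Css × CL = 1.06 × 11.09 = 11.76 mg/h

11.8 mg/h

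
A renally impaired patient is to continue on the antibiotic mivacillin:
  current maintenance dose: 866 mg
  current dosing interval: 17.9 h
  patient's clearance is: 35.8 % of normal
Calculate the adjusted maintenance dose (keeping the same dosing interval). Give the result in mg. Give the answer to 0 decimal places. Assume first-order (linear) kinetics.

To keep the same average steady-state level, dosing rate must scale with clearance.
CL ratio = 35.8 / 100 = 0.3580
New dose (same interval) = 866 × 0.3580 = 310.0 mg

310 mg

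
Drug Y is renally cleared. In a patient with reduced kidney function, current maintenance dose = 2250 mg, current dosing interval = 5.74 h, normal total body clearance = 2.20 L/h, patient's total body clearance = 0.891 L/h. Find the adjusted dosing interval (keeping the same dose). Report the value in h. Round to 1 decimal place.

To keep the same average steady-state level, dosing rate must scale with clearance.
CL ratio = 0.891 / 2.20 = 0.4050
New interval (same dose) = 5.74 / 0.4050 = 14.17 h

14.2 h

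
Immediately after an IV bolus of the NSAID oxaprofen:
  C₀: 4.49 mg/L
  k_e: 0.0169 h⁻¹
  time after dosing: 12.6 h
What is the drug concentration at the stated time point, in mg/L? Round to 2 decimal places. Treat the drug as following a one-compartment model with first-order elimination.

3.63 mg/L

C = C₀ · e^(−k·t) = 4.490 × e^(−0.01690 × 12.6)
  = 4.490 × 0.8082 = 3.629 mg/L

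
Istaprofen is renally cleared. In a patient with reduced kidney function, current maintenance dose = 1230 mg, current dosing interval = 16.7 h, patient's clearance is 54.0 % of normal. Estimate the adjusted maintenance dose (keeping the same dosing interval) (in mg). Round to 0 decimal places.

664 mg

To keep the same average steady-state level, dosing rate must scale with clearance.
CL ratio = 54.0 / 100 = 0.5400
New dose (same interval) = 1230 × 0.5400 = 664.2 mg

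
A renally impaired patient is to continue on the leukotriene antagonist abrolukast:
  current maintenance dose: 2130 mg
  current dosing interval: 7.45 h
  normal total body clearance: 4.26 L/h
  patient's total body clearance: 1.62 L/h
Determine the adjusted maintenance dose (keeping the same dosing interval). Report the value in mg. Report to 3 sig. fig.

To keep the same average steady-state level, dosing rate must scale with clearance.
CL ratio = 1.62 / 4.26 = 0.3803
New dose (same interval) = 2130 × 0.3803 = 810.0 mg

810 mg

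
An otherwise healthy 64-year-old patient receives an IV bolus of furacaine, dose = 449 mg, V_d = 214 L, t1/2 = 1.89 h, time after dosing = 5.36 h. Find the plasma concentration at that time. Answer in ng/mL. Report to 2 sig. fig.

C₀ = Dose / Vd = 449.0 / 214 = 2.098 mg/L
k = ln2 / t½ = 0.693147 / 1.89 = 0.3667 h⁻¹
C = C₀ · e^(−k·t) = 2.098 × e^(−0.3667 × 5.36)
  = 2.098 × 0.1401 = 0.2939 mg/L
Convert: 0.2939 mg/L × 1000 = 293.9 ng/mL

290 ng/mL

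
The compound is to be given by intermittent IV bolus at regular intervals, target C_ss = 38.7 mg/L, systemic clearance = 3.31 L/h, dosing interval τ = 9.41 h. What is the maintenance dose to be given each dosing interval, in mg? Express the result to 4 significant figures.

1205 mg

At steady state, Dose/τ = Css × CL.
Dose = Css × CL × τ = 38.7 × 3.310 × 9.41 = 1205 mg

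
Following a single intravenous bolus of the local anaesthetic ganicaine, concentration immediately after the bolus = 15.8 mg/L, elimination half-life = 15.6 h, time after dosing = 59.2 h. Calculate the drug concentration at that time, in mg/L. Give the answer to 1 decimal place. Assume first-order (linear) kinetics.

k = ln2 / t½ = 0.693147 / 15.6 = 0.04443 h⁻¹
C = C₀ · e^(−k·t) = 15.80 × e^(−0.04443 × 59.2)
  = 15.80 × 0.07206 = 1.139 mg/L

1.1 mg/L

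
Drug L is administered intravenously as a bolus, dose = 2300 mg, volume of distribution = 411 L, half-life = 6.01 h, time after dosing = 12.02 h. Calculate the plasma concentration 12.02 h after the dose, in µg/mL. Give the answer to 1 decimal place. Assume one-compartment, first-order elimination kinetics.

C₀ = Dose / Vd = 2300 / 411 = 5.596 mg/L
k = ln2 / t½ = 0.693147 / 6.01 = 0.1153 h⁻¹
t / t½ = 12.02 / 6.01 = 2 half-lives
C = C₀ × (1/2)^2 = 5.596 × 0.2500 = 1.399 mg/L
(1.399 mg/L = 1.399 µg/mL)

1.4 µg/mL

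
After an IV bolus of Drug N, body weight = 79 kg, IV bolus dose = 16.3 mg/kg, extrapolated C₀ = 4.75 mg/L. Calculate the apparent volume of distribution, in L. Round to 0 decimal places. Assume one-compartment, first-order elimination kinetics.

271 L

Dose = 16.3 × 79 = 1288 mg
Vd = Dose / C₀ = 1288 / 4.75 = 271.2 L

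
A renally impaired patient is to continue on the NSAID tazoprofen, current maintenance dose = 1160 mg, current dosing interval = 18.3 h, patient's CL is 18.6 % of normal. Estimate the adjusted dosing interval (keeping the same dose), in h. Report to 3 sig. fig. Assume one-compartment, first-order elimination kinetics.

98.4 h

To keep the same average steady-state level, dosing rate must scale with clearance.
CL ratio = 18.6 / 100 = 0.1860
New interval (same dose) = 18.3 / 0.1860 = 98.39 h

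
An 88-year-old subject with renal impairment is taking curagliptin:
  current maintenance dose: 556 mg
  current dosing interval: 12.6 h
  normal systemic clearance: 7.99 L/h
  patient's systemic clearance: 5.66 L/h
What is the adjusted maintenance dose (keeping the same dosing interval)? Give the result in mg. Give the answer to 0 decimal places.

To keep the same average steady-state level, dosing rate must scale with clearance.
CL ratio = 5.66 / 7.99 = 0.7084
New dose (same interval) = 556 × 0.7084 = 393.9 mg

394 mg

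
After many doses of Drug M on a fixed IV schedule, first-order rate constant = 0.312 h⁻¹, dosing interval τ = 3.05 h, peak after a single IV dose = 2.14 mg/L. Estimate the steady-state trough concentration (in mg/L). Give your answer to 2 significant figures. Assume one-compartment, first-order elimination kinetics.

1.3 mg/L

e^(−kτ) = e^(−0.3120 × 3.05) = 0.3861
Accumulation ratio R = 1 / (1 − e^(−kτ)) = 1 / (1 − 0.3861) = 1.629
Steady-state trough = C₀ × R × e^(−kτ) = 2.14 × 1.629 × 0.3861 = 1.346 mg/L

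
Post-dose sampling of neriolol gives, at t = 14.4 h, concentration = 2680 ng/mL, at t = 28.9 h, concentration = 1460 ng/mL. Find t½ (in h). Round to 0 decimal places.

17 h

k = ln(C₁/C₂) / (t₂ − t₁) = ln(2680/1460) / (28.9 − 14.4)
  = 0.6074 / 14.50 = 0.04189 h⁻¹
t½ = ln2 / k = 0.693147 / 0.04189 = 16.55 h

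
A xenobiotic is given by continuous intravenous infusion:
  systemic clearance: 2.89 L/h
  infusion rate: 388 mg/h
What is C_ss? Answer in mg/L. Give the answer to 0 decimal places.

At steady state Css = R₀ / CL = 388 / 2.890 = 134.3 mg/L

134 mg/L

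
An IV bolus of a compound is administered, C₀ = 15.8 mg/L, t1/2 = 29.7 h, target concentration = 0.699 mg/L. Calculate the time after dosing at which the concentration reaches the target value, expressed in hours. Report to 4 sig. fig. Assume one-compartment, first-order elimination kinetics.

133.6 h

k = ln2 / t½ = 0.693147 / 29.7 = 0.02334 h⁻¹
t = ln(C₀ / C) / k = ln(15.80 / 0.699) / 0.02334
  = ln(22.60) / 0.02334 = 3.118 / 0.02334 = 133.6 h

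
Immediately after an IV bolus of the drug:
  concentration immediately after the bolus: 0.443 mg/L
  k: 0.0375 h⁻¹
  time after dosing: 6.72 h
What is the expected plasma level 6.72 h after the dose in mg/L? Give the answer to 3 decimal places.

C = C₀ · e^(−k·t) = 0.4430 × e^(−0.03750 × 6.72)
  = 0.4430 × 0.7772 = 0.3443 mg/L

0.344 mg/L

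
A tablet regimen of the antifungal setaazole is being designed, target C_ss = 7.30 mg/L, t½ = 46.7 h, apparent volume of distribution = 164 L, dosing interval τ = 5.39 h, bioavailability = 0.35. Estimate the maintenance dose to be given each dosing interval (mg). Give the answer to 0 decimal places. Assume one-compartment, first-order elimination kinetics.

274 mg

k = ln2 / t½ = 0.693147 / 46.7 = 0.01484 h⁻¹
CL = k × Vd = 0.01484 × 164 = 2.434 L/h
At steady state, F × (Dose/τ) = Css × CL.
Dose = Css × CL × τ / F = 7.30 × 2.434 × 5.39 / 0.35 = 273.6 mg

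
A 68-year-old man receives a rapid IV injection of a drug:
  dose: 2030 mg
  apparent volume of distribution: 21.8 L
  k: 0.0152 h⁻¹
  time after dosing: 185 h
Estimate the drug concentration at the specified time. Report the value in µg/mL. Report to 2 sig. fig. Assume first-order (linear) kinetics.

5.6 µg/mL

C₀ = Dose / Vd = 2030 / 21.8 = 93.12 mg/L
C = C₀ · e^(−k·t) = 93.12 × e^(−0.01520 × 185)
  = 93.12 × 0.06008 = 5.595 mg/L
(5.595 mg/L = 5.595 µg/mL)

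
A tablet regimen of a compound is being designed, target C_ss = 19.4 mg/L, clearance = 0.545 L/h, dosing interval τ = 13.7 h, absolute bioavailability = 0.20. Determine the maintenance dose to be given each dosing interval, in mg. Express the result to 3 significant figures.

At steady state, F × (Dose/τ) = Css × CL.
Dose = Css × CL × τ / F = 19.4 × 0.5450 × 13.7 / 0.20 = 724.3 mg

724 mg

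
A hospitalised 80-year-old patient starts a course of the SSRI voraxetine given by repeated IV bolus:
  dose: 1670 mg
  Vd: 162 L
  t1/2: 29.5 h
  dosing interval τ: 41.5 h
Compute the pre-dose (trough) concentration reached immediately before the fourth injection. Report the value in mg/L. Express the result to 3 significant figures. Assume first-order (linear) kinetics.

C₀ per dose = Dose / Vd = 1670 / 162 = 10.31 mg/L
k = ln2 / t½ = 0.693147 / 29.5 = 0.02350 h⁻¹
Fraction remaining after one interval: r = e^(−kτ) = e^(−0.02350 × 41.5) = 0.3771
Before dose 4, 3 doses have been given (aged 1τ, 2τ, 3τ).
C_trough = C₀ × (r + r² + … + r^3) = C₀ × r(1−r^3)/(1−r)
        = 10.31 × 0.3771 × (1 − 0.05363) / (1 − 0.3771) = 5.907 mg/L

5.91 mg/L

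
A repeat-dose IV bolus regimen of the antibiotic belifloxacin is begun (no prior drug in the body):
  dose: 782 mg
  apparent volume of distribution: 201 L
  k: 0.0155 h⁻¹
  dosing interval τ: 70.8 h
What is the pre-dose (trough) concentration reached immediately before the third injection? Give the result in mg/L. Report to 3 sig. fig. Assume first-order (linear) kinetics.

1.73 mg/L

C₀ per dose = Dose / Vd = 782 / 201 = 3.891 mg/L
Fraction remaining after one interval: r = e^(−kτ) = e^(−0.01550 × 70.8) = 0.3337
Before dose 3, 2 doses have been given (aged 1τ, 2τ).
C_trough = C₀ × (r + r²) = 3.891 × (0.3337 + 0.1114) = 1.732 mg/L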